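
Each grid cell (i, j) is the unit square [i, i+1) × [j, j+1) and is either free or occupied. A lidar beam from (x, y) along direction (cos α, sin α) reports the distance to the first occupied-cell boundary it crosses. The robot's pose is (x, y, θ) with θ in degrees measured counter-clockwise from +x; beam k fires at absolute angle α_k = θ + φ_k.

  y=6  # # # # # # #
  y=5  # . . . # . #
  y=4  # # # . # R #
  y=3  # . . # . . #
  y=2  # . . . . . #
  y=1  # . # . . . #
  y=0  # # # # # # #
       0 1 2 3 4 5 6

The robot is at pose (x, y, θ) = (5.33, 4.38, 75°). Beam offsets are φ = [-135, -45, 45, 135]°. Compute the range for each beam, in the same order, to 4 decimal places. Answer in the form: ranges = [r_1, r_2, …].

ranges = [1.3400, 0.7736, 0.6600, 0.3811]

beam 1: φ=-135°, α=300°
  cosα=0.5000 sinα=-0.8660 | (5,4) | tMaxX 1.3400 tMaxY 0.4388 | tΔX 2.0000 tΔY 1.1547
    t=0.4388 [y] (5,3)
    t=1.3400 [x] (6,3) — stop
  → r_1 = 1.3400
beam 2: φ=-45°, α=30°
  cosα=0.8660 sinα=0.5000 | (5,4) | tMaxX 0.7736 tMaxY 1.2400 | tΔX 1.1547 tΔY 2.0000
    t=0.7736 [x] (6,4) — stop
  → r_2 = 0.7736
beam 3: φ=45°, α=120°
  cosα=-0.5000 sinα=0.8660 | (5,4) | tMaxX 0.6600 tMaxY 0.7159 | tΔX 2.0000 tΔY 1.1547
    t=0.6600 [x] (4,4) — stop
  → r_3 = 0.6600
beam 4: φ=135°, α=210°
  cosα=-0.8660 sinα=-0.5000 | (5,4) | tMaxX 0.3811 tMaxY 0.7600 | tΔX 1.1547 tΔY 2.0000
    t=0.3811 [x] (4,4) — stop
  → r_4 = 0.3811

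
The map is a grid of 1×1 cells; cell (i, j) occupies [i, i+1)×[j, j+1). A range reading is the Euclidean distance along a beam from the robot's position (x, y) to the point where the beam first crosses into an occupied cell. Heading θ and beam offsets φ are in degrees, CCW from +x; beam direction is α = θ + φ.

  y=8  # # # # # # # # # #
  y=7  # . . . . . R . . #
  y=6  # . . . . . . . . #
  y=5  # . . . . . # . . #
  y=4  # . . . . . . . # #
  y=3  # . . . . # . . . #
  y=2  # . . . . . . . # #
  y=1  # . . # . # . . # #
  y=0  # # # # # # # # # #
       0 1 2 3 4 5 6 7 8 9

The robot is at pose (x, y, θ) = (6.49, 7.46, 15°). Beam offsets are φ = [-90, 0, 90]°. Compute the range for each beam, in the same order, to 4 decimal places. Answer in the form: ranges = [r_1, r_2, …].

ranges = [1.5115, 2.0864, 0.5590]

beam 1: φ=-90°, α=285°
  direction (0.2588, -0.9659); cell (6,7); t to first gridline: x 1.9705, y 0.4762 (then +3.8637 / +1.0353)
    (6,6) via y @ 0.4762
    (6,5) via y @ 1.5115  # hit
  → r_1 = 1.5115
beam 2: φ=0°, α=15°
  direction (0.9659, 0.2588); cell (6,7); t to first gridline: x 0.5280, y 2.0864 (then +1.0353 / +3.8637)
    (7,7) via x @ 0.5280
    (8,7) via x @ 1.5633
    (8,8) via y @ 2.0864  # hit
  → r_2 = 2.0864
beam 3: φ=90°, α=105°
  direction (-0.2588, 0.9659); cell (6,7); t to first gridline: x 1.8932, y 0.5590 (then +3.8637 / +1.0353)
    (6,8) via y @ 0.5590  # hit
  → r_3 = 0.5590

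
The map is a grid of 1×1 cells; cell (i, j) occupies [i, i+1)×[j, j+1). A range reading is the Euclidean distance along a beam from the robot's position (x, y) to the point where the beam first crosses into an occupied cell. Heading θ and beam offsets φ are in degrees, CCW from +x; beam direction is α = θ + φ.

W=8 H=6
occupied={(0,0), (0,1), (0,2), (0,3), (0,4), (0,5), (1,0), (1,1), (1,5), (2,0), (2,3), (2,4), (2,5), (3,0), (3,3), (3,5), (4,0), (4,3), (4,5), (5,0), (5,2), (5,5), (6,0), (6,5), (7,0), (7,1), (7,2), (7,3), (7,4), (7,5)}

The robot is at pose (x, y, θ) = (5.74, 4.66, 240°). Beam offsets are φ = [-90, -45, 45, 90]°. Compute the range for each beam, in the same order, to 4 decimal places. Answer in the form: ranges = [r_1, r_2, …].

ranges = [0.6800, 2.5500, 3.7891, 1.4549]

beam 1: φ=-90°, α=150°
  dir = (cos 150°, sin 150°) = (-0.8660, 0.5000); from cell (5,4)
  next x-line at t=0.8545, next y-line at t=0.6800; Δt_x=1.1547, Δt_y=2.0000
    y: enter (5,5) at t=0.6800 ← occupied
  → r_1 = 0.6800
beam 2: φ=-45°, α=195°
  dir = (cos 195°, sin 195°) = (-0.9659, -0.2588); from cell (5,4)
  next x-line at t=0.7661, next y-line at t=2.5500; Δt_x=1.0353, Δt_y=3.8637
    x: enter (4,4) at t=0.7661
    x: enter (3,4) at t=1.8014
    y: enter (3,3) at t=2.5500 ← occupied
  → r_2 = 2.5500
beam 3: φ=45°, α=285°
  dir = (cos 285°, sin 285°) = (0.2588, -0.9659); from cell (5,4)
  next x-line at t=1.0046, next y-line at t=0.6833; Δt_x=3.8637, Δt_y=1.0353
    y: enter (5,3) at t=0.6833
    x: enter (6,3) at t=1.0046
    y: enter (6,2) at t=1.7186
    y: enter (6,1) at t=2.7538
    y: enter (6,0) at t=3.7891 ← occupied
  → r_3 = 3.7891
beam 4: φ=90°, α=330°
  dir = (cos 330°, sin 330°) = (0.8660, -0.5000); from cell (5,4)
  next x-line at t=0.3002, next y-line at t=1.3200; Δt_x=1.1547, Δt_y=2.0000
    x: enter (6,4) at t=0.3002
    y: enter (6,3) at t=1.3200
    x: enter (7,3) at t=1.4549 ← occupied
  → r_4 = 1.4549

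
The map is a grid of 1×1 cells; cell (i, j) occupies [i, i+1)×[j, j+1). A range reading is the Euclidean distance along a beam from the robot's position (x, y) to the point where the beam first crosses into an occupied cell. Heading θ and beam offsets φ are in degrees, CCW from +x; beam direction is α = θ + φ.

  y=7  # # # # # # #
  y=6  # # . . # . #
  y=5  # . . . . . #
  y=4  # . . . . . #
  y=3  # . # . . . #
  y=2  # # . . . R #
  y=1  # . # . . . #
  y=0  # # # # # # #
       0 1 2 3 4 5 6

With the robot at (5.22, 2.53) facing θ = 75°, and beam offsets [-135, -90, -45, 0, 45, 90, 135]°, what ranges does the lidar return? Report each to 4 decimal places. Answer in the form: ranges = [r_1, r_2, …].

ranges = [1.5600, 0.8075, 0.9007, 3.0137, 5.1615, 2.2983, 2.5634]

beam 1: φ=-135°, α=300°
  dir = (cos 300°, sin 300°) = (0.5000, -0.8660); from cell (5,2)
  next x-line at t=1.5600, next y-line at t=0.6120; Δt_x=2.0000, Δt_y=1.1547
    y: enter (5,1) at t=0.6120
    x: enter (6,1) at t=1.5600 ← occupied
  → r_1 = 1.5600
beam 2: φ=-90°, α=345°
  dir = (cos 345°, sin 345°) = (0.9659, -0.2588); from cell (5,2)
  next x-line at t=0.8075, next y-line at t=2.0478; Δt_x=1.0353, Δt_y=3.8637
    x: enter (6,2) at t=0.8075 ← occupied
  → r_2 = 0.8075
beam 3: φ=-45°, α=30°
  dir = (cos 30°, sin 30°) = (0.8660, 0.5000); from cell (5,2)
  next x-line at t=0.9007, next y-line at t=0.9400; Δt_x=1.1547, Δt_y=2.0000
    x: enter (6,2) at t=0.9007 ← occupied
  → r_3 = 0.9007
beam 4: φ=0°, α=75°
  dir = (cos 75°, sin 75°) = (0.2588, 0.9659); from cell (5,2)
  next x-line at t=3.0137, next y-line at t=0.4866; Δt_x=3.8637, Δt_y=1.0353
    y: enter (5,3) at t=0.4866
    y: enter (5,4) at t=1.5219
    y: enter (5,5) at t=2.5571
    x: enter (6,5) at t=3.0137 ← occupied
  → r_4 = 3.0137
beam 5: φ=45°, α=120°
  dir = (cos 120°, sin 120°) = (-0.5000, 0.8660); from cell (5,2)
  next x-line at t=0.4400, next y-line at t=0.5427; Δt_x=2.0000, Δt_y=1.1547
    x: enter (4,2) at t=0.4400
    y: enter (4,3) at t=0.5427
    y: enter (4,4) at t=1.6974
    x: enter (3,4) at t=2.4400
    y: enter (3,5) at t=2.8521
    y: enter (3,6) at t=4.0068
    x: enter (2,6) at t=4.4400
    y: enter (2,7) at t=5.1615 ← occupied
  → r_5 = 5.1615
beam 6: φ=90°, α=165°
  dir = (cos 165°, sin 165°) = (-0.9659, 0.2588); from cell (5,2)
  next x-line at t=0.2278, next y-line at t=1.8159; Δt_x=1.0353, Δt_y=3.8637
    x: enter (4,2) at t=0.2278
    x: enter (3,2) at t=1.2630
    y: enter (3,3) at t=1.8159
    x: enter (2,3) at t=2.2983 ← occupied
  → r_6 = 2.2983
beam 7: φ=135°, α=210°
  dir = (cos 210°, sin 210°) = (-0.8660, -0.5000); from cell (5,2)
  next x-line at t=0.2540, next y-line at t=1.0600; Δt_x=1.1547, Δt_y=2.0000
    x: enter (4,2) at t=0.2540
    y: enter (4,1) at t=1.0600
    x: enter (3,1) at t=1.4087
    x: enter (2,1) at t=2.5634 ← occupied
  → r_7 = 2.5634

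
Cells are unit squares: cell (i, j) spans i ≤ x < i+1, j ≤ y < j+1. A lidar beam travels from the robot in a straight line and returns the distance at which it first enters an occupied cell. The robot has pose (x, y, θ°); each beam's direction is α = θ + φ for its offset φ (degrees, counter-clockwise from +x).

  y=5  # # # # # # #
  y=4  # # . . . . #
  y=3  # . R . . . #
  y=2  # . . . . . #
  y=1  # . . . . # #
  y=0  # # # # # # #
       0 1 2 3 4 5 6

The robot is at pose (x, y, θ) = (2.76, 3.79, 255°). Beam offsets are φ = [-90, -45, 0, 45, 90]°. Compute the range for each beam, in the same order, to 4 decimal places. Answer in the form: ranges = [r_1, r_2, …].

ranges = [0.8114, 2.0323, 2.8884, 3.2216, 3.3543]

beam 1: φ=-90°, α=165°
  dir = (cos 165°, sin 165°) = (-0.9659, 0.2588); from cell (2,3)
  next x-line at t=0.7868, next y-line at t=0.8114; Δt_x=1.0353, Δt_y=3.8637
    x: enter (1,3) at t=0.7868
    y: enter (1,4) at t=0.8114 ← occupied
  → r_1 = 0.8114
beam 2: φ=-45°, α=210°
  dir = (cos 210°, sin 210°) = (-0.8660, -0.5000); from cell (2,3)
  next x-line at t=0.8776, next y-line at t=1.5800; Δt_x=1.1547, Δt_y=2.0000
    x: enter (1,3) at t=0.8776
    y: enter (1,2) at t=1.5800
    x: enter (0,2) at t=2.0323 ← occupied
  → r_2 = 2.0323
beam 3: φ=0°, α=255°
  dir = (cos 255°, sin 255°) = (-0.2588, -0.9659); from cell (2,3)
  next x-line at t=2.9364, next y-line at t=0.8179; Δt_x=3.8637, Δt_y=1.0353
    y: enter (2,2) at t=0.8179
    y: enter (2,1) at t=1.8531
    y: enter (2,0) at t=2.8884 ← occupied
  → r_3 = 2.8884
beam 4: φ=45°, α=300°
  dir = (cos 300°, sin 300°) = (0.5000, -0.8660); from cell (2,3)
  next x-line at t=0.4800, next y-line at t=0.9122; Δt_x=2.0000, Δt_y=1.1547
    x: enter (3,3) at t=0.4800
    y: enter (3,2) at t=0.9122
    y: enter (3,1) at t=2.0669
    x: enter (4,1) at t=2.4800
    y: enter (4,0) at t=3.2216 ← occupied
  → r_4 = 3.2216
beam 5: φ=90°, α=345°
  dir = (cos 345°, sin 345°) = (0.9659, -0.2588); from cell (2,3)
  next x-line at t=0.2485, next y-line at t=3.0523; Δt_x=1.0353, Δt_y=3.8637
    x: enter (3,3) at t=0.2485
    x: enter (4,3) at t=1.2837
    x: enter (5,3) at t=2.3190
    y: enter (5,2) at t=3.0523
    x: enter (6,2) at t=3.3543 ← occupied
  → r_5 = 3.3543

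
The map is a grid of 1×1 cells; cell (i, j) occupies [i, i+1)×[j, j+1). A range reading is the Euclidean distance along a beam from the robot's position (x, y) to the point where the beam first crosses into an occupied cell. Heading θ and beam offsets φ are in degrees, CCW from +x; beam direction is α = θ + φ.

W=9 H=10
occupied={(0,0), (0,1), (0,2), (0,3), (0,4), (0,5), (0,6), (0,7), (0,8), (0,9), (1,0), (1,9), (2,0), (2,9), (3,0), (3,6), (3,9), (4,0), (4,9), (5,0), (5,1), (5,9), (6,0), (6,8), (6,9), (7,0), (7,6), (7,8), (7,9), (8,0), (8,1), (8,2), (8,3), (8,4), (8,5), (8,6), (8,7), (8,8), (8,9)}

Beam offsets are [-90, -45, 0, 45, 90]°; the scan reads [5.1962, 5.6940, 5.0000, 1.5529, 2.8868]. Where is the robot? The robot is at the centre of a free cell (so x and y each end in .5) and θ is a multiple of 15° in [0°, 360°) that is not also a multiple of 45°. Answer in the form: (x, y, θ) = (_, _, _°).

(x, y, θ) = (5.5, 6.5, 300°)

Candidates: 51 free-cell centres × 16 headings = 816 poses. Raycast each; keep the one whose scan matches to 4 dp.
  (1.5, 2.5, 195°): beam 1 = 1.9319 ≠ 5.1962 ✗
  (3.5, 8.5, 240°): beam 1 = 1.0000 ≠ 5.1962 ✗
  (5.5, 4.5, 30°): beam 1 = 4.0415 ≠ 5.1962 ✗
  (2.5, 8.5, 345°): beam 1 = 5.7956 ≠ 5.1962 ✗
  …
  (5.5, 6.5, 300°): r_1=5.1962, r_2=5.6940, r_3=5.0000, r_4=1.5529, r_5=2.8868 — all match ✓
Unique over the lattice → pose = (5.5, 6.5, 300°).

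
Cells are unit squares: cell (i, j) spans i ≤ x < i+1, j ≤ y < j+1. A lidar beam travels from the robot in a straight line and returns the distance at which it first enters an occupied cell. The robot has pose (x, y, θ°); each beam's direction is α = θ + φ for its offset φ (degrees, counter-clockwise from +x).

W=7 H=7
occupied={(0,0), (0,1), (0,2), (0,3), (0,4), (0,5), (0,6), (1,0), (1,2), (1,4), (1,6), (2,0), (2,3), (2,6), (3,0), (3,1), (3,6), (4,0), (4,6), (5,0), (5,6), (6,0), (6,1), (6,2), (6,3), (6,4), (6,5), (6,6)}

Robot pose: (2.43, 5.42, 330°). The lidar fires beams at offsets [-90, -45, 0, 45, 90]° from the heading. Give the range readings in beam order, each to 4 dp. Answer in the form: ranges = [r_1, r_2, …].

ranges = [0.8600, 1.4701, 4.1223, 2.2409, 0.6697]

beam 1: φ=-90°, α=240°
  cosα=-0.5000 sinα=-0.8660 | (2,5) | tMaxX 0.8600 tMaxY 0.4850 | tΔX 2.0000 tΔY 1.1547
    t=0.4850 [y] (2,4)
    t=0.8600 [x] (1,4) — stop
  → r_1 = 0.8600
beam 2: φ=-45°, α=285°
  cosα=0.2588 sinα=-0.9659 | (2,5) | tMaxX 2.2023 tMaxY 0.4348 | tΔX 3.8637 tΔY 1.0353
    t=0.4348 [y] (2,4)
    t=1.4701 [y] (2,3) — stop
  → r_2 = 1.4701
beam 3: φ=0°, α=330°
  cosα=0.8660 sinα=-0.5000 | (2,5) | tMaxX 0.6582 tMaxY 0.8400 | tΔX 1.1547 tΔY 2.0000
    t=0.6582 [x] (3,5)
    t=0.8400 [y] (3,4)
    t=1.8129 [x] (4,4)
    t=2.8400 [y] (4,3)
    t=2.9676 [x] (5,3)
    t=4.1223 [x] (6,3) — stop
  → r_3 = 4.1223
beam 4: φ=45°, α=15°
  cosα=0.9659 sinα=0.2588 | (2,5) | tMaxX 0.5901 tMaxY 2.2409 | tΔX 1.0353 tΔY 3.8637
    t=0.5901 [x] (3,5)
    t=1.6254 [x] (4,5)
    t=2.2409 [y] (4,6) — stop
  → r_4 = 2.2409
beam 5: φ=90°, α=60°
  cosα=0.5000 sinα=0.8660 | (2,5) | tMaxX 1.1400 tMaxY 0.6697 | tΔX 2.0000 tΔY 1.1547
    t=0.6697 [y] (2,6) — stop
  → r_5 = 0.6697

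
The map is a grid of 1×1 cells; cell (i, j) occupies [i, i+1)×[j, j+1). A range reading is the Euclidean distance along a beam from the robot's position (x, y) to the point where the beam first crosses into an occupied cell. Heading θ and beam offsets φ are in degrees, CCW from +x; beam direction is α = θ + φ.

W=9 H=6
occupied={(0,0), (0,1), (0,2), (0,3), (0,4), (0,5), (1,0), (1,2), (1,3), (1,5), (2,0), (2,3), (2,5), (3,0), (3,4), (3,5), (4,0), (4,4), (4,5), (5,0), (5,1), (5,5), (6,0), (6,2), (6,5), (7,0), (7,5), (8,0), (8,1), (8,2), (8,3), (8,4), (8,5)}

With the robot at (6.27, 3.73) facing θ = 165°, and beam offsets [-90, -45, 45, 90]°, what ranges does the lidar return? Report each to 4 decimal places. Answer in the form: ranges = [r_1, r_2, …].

ranges = [1.3148, 1.4665, 5.4600, 0.7558]

beam 1: φ=-90°, α=75°
  direction (0.2588, 0.9659); cell (6,3); t to first gridline: x 2.8205, y 0.2795 (then +3.8637 / +1.0353)
    (6,4) via y @ 0.2795
    (6,5) via y @ 1.3148  # hit
  → r_1 = 1.3148
beam 2: φ=-45°, α=120°
  direction (-0.5000, 0.8660); cell (6,3); t to first gridline: x 0.5400, y 0.3118 (then +2.0000 / +1.1547)
    (6,4) via y @ 0.3118
    (5,4) via x @ 0.5400
    (5,5) via y @ 1.4665  # hit
  → r_2 = 1.4665
beam 3: φ=45°, α=210°
  direction (-0.8660, -0.5000); cell (6,3); t to first gridline: x 0.3118, y 1.4600 (then +1.1547 / +2.0000)
    (5,3) via x @ 0.3118
    (5,2) via y @ 1.4600
    (4,2) via x @ 1.4665
    (3,2) via x @ 2.6212
    (3,1) via y @ 3.4600
    (2,1) via x @ 3.7759
    (1,1) via x @ 4.9306
    (1,0) via y @ 5.4600  # hit
  → r_3 = 5.4600
beam 4: φ=90°, α=255°
  direction (-0.2588, -0.9659); cell (6,3); t to first gridline: x 1.0432, y 0.7558 (then +3.8637 / +1.0353)
    (6,2) via y @ 0.7558  # hit
  → r_4 = 0.7558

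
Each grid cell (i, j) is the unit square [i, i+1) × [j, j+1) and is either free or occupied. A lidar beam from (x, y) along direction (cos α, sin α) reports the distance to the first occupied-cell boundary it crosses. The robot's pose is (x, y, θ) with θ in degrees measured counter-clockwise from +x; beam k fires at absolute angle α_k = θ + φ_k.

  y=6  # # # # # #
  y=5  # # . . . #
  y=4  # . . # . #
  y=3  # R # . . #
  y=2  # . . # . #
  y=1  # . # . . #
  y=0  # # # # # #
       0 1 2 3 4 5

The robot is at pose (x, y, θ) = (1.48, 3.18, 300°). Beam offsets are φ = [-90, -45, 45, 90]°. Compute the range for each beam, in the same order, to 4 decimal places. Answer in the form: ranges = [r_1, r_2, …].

ranges = [0.5543, 1.8546, 0.5383, 0.6004]

beam 1: φ=-90°, α=210°
  d=(-0.8660,-0.5000)  start (1,3)  tX=0.5543 tY=0.3600  stride 1/|dx|=1.1547 1/|dy|=2.0000
    cross y-line → (1,2), t=0.3600
    cross x-line → (0,2), t=0.5543 (wall)
  → r_1 = 0.5543
beam 2: φ=-45°, α=255°
  d=(-0.2588,-0.9659)  start (1,3)  tX=1.8546 tY=0.1863  stride 1/|dx|=3.8637 1/|dy|=1.0353
    cross y-line → (1,2), t=0.1863
    cross y-line → (1,1), t=1.2216
    cross x-line → (0,1), t=1.8546 (wall)
  → r_2 = 1.8546
beam 3: φ=45°, α=345°
  d=(0.9659,-0.2588)  start (1,3)  tX=0.5383 tY=0.6955  stride 1/|dx|=1.0353 1/|dy|=3.8637
    cross x-line → (2,3), t=0.5383 (wall)
  → r_3 = 0.5383
beam 4: φ=90°, α=30°
  d=(0.8660,0.5000)  start (1,3)  tX=0.6004 tY=1.6400  stride 1/|dx|=1.1547 1/|dy|=2.0000
    cross x-line → (2,3), t=0.6004 (wall)
  → r_4 = 0.6004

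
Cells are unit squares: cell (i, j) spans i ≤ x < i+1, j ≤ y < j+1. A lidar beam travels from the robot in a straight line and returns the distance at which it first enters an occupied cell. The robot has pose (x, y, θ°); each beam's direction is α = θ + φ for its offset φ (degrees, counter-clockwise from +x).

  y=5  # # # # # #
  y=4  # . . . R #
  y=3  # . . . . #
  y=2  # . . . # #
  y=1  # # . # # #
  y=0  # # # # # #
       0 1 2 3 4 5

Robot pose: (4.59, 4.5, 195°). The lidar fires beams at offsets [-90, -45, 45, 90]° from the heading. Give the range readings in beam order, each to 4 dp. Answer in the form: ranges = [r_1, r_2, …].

beam 1: φ=-90°, α=105°
  d=(-0.2588,0.9659)  start (4,4)  tX=2.2796 tY=0.5176  stride 1/|dx|=3.8637 1/|dy|=1.0353
    cross y-line → (4,5), t=0.5176 (wall)
  → r_1 = 0.5176
beam 2: φ=-45°, α=150°
  d=(-0.8660,0.5000)  start (4,4)  tX=0.6813 tY=1.0000  stride 1/|dx|=1.1547 1/|dy|=2.0000
    cross x-line → (3,4), t=0.6813
    cross y-line → (3,5), t=1.0000 (wall)
  → r_2 = 1.0000
beam 3: φ=45°, α=240°
  d=(-0.5000,-0.8660)  start (4,4)  tX=1.1800 tY=0.5774  stride 1/|dx|=2.0000 1/|dy|=1.1547
    cross y-line → (4,3), t=0.5774
    cross x-line → (3,3), t=1.1800
    cross y-line → (3,2), t=1.7321
    cross y-line → (3,1), t=2.8868 (wall)
  → r_3 = 2.8868
beam 4: φ=90°, α=285°
  d=(0.2588,-0.9659)  start (4,4)  tX=1.5841 tY=0.5176  stride 1/|dx|=3.8637 1/|dy|=1.0353
    cross y-line → (4,3), t=0.5176
    cross y-line → (4,2), t=1.5529 (wall)
  → r_4 = 1.5529

ranges = [0.5176, 1.0000, 2.8868, 1.5529]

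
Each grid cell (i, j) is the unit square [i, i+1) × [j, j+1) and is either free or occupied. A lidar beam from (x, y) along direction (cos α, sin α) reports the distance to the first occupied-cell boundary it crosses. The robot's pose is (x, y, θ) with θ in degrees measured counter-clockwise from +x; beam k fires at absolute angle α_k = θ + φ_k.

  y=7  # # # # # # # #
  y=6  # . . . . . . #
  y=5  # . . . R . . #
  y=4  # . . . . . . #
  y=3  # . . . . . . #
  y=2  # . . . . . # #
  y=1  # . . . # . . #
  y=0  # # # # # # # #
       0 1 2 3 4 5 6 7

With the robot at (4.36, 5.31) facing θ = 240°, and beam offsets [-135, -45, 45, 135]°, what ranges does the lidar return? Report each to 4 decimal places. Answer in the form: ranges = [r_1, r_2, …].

ranges = [1.7496, 3.4785, 4.4620, 2.7331]

beam 1: φ=-135°, α=105°
  dir = (cos 105°, sin 105°) = (-0.2588, 0.9659); from cell (4,5)
  next x-line at t=1.3909, next y-line at t=0.7143; Δt_x=3.8637, Δt_y=1.0353
    y: enter (4,6) at t=0.7143
    x: enter (3,6) at t=1.3909
    y: enter (3,7) at t=1.7496 ← occupied
  → r_1 = 1.7496
beam 2: φ=-45°, α=195°
  dir = (cos 195°, sin 195°) = (-0.9659, -0.2588); from cell (4,5)
  next x-line at t=0.3727, next y-line at t=1.1977; Δt_x=1.0353, Δt_y=3.8637
    x: enter (3,5) at t=0.3727
    y: enter (3,4) at t=1.1977
    x: enter (2,4) at t=1.4080
    x: enter (1,4) at t=2.4433
    x: enter (0,4) at t=3.4785 ← occupied
  → r_2 = 3.4785
beam 3: φ=45°, α=285°
  dir = (cos 285°, sin 285°) = (0.2588, -0.9659); from cell (4,5)
  next x-line at t=2.4728, next y-line at t=0.3209; Δt_x=3.8637, Δt_y=1.0353
    y: enter (4,4) at t=0.3209
    y: enter (4,3) at t=1.3562
    y: enter (4,2) at t=2.3915
    x: enter (5,2) at t=2.4728
    y: enter (5,1) at t=3.4268
    y: enter (5,0) at t=4.4620 ← occupied
  → r_3 = 4.4620
beam 4: φ=135°, α=15°
  dir = (cos 15°, sin 15°) = (0.9659, 0.2588); from cell (4,5)
  next x-line at t=0.6626, next y-line at t=2.6660; Δt_x=1.0353, Δt_y=3.8637
    x: enter (5,5) at t=0.6626
    x: enter (6,5) at t=1.6979
    y: enter (6,6) at t=2.6660
    x: enter (7,6) at t=2.7331 ← occupied
  → r_4 = 2.7331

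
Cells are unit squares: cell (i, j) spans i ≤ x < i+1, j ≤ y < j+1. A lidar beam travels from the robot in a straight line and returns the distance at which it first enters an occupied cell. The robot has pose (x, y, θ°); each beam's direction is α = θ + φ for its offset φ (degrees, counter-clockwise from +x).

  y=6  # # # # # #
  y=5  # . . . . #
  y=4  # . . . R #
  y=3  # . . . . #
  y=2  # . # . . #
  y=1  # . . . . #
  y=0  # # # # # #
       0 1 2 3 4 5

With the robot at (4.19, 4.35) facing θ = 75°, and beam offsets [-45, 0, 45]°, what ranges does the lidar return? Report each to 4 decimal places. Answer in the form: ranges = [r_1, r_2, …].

beam 1: φ=-45°, α=30°
  cosα=0.8660 sinα=0.5000 | (4,4) | tMaxX 0.9353 tMaxY 1.3000 | tΔX 1.1547 tΔY 2.0000
    t=0.9353 [x] (5,4) — stop
  → r_1 = 0.9353
beam 2: φ=0°, α=75°
  cosα=0.2588 sinα=0.9659 | (4,4) | tMaxX 3.1296 tMaxY 0.6729 | tΔX 3.8637 tΔY 1.0353
    t=0.6729 [y] (4,5)
    t=1.7082 [y] (4,6) — stop
  → r_2 = 1.7082
beam 3: φ=45°, α=120°
  cosα=-0.5000 sinα=0.8660 | (4,4) | tMaxX 0.3800 tMaxY 0.7506 | tΔX 2.0000 tΔY 1.1547
    t=0.3800 [x] (3,4)
    t=0.7506 [y] (3,5)
    t=1.9053 [y] (3,6) — stop
  → r_3 = 1.9053

ranges = [0.9353, 1.7082, 1.9053]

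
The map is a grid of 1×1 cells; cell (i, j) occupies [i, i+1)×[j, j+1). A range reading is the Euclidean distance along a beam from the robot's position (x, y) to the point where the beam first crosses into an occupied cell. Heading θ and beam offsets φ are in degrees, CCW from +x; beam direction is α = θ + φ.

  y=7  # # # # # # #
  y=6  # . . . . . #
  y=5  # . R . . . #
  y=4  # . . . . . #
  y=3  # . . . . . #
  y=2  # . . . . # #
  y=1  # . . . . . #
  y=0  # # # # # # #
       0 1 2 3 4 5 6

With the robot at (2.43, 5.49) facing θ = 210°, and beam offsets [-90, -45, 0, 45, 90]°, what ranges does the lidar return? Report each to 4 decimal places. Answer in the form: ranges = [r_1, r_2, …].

beam 1: φ=-90°, α=120°
  cosα=-0.5000 sinα=0.8660 | (2,5) | tMaxX 0.8600 tMaxY 0.5889 | tΔX 2.0000 tΔY 1.1547
    t=0.5889 [y] (2,6)
    t=0.8600 [x] (1,6)
    t=1.7436 [y] (1,7) — stop
  → r_1 = 1.7436
beam 2: φ=-45°, α=165°
  cosα=-0.9659 sinα=0.2588 | (2,5) | tMaxX 0.4452 tMaxY 1.9705 | tΔX 1.0353 tΔY 3.8637
    t=0.4452 [x] (1,5)
    t=1.4804 [x] (0,5) — stop
  → r_2 = 1.4804
beam 3: φ=0°, α=210°
  cosα=-0.8660 sinα=-0.5000 | (2,5) | tMaxX 0.4965 tMaxY 0.9800 | tΔX 1.1547 tΔY 2.0000
    t=0.4965 [x] (1,5)
    t=0.9800 [y] (1,4)
    t=1.6512 [x] (0,4) — stop
  → r_3 = 1.6512
beam 4: φ=45°, α=255°
  cosα=-0.2588 sinα=-0.9659 | (2,5) | tMaxX 1.6614 tMaxY 0.5073 | tΔX 3.8637 tΔY 1.0353
    t=0.5073 [y] (2,4)
    t=1.5426 [y] (2,3)
    t=1.6614 [x] (1,3)
    t=2.5778 [y] (1,2)
    t=3.6131 [y] (1,1)
    t=4.6484 [y] (1,0) — stop
  → r_4 = 4.6484
beam 5: φ=90°, α=300°
  cosα=0.5000 sinα=-0.8660 | (2,5) | tMaxX 1.1400 tMaxY 0.5658 | tΔX 2.0000 tΔY 1.1547
    t=0.5658 [y] (2,4)
    t=1.1400 [x] (3,4)
    t=1.7205 [y] (3,3)
    t=2.8752 [y] (3,2)
    t=3.1400 [x] (4,2)
    t=4.0299 [y] (4,1)
    t=5.1400 [x] (5,1)
    t=5.1846 [y] (5,0) — stop
  → r_5 = 5.1846

ranges = [1.7436, 1.4804, 1.6512, 4.6484, 5.1846]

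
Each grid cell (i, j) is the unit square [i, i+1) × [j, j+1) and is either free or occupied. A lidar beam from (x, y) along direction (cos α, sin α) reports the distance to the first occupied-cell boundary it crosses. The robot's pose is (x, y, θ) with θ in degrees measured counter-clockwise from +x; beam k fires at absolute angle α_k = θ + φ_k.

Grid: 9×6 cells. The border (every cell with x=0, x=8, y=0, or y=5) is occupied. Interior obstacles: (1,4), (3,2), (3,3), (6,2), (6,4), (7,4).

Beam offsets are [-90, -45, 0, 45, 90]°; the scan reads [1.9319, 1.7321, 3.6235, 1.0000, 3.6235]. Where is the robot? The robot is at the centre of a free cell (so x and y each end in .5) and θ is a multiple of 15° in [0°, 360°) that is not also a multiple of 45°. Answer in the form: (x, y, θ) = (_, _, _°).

(x, y, θ) = (4.5, 1.5, 75°)

The pose lattice has 22·16 = 352 candidates. Test each by forward raycasting.
  (2.5, 1.5, 150°): beam 1 = 1.0000 ≠ 1.9319 ✗
  (2.5, 2.5, 285°): beam 1 = 1.5529 ≠ 1.9319 ✗
  (6.5, 3.5, 105°): beam 1 = 1.5529 ≠ 1.9319 ✗
  …
  (4.5, 1.5, 75°): r_1=1.9319, r_2=1.7321, r_3=3.6235, r_4=1.0000, r_5=3.6235 — all match ✓
No second candidate reproduces the full scan.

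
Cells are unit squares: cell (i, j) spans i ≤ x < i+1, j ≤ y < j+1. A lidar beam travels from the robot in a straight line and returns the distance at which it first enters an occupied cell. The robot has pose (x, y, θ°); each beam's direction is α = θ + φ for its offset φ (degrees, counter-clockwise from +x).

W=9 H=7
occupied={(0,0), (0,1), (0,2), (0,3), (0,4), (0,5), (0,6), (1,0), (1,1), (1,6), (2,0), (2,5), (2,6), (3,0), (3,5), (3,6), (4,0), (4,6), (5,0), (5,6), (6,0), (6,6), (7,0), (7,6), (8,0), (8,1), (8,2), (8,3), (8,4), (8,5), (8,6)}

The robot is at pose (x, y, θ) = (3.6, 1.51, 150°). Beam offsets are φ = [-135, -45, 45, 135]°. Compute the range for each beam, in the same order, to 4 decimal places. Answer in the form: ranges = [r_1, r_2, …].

beam 1: φ=-135°, α=15°
  dir = (cos 15°, sin 15°) = (0.9659, 0.2588); from cell (3,1)
  next x-line at t=0.4141, next y-line at t=1.8932; Δt_x=1.0353, Δt_y=3.8637
    x: enter (4,1) at t=0.4141
    x: enter (5,1) at t=1.4494
    y: enter (5,2) at t=1.8932
    x: enter (6,2) at t=2.4847
    x: enter (7,2) at t=3.5199
    x: enter (8,2) at t=4.5552 ← occupied
  → r_1 = 4.5552
beam 2: φ=-45°, α=105°
  dir = (cos 105°, sin 105°) = (-0.2588, 0.9659); from cell (3,1)
  next x-line at t=2.3182, next y-line at t=0.5073; Δt_x=3.8637, Δt_y=1.0353
    y: enter (3,2) at t=0.5073
    y: enter (3,3) at t=1.5426
    x: enter (2,3) at t=2.3182
    y: enter (2,4) at t=2.5778
    y: enter (2,5) at t=3.6131 ← occupied
  → r_2 = 3.6131
beam 3: φ=45°, α=195°
  dir = (cos 195°, sin 195°) = (-0.9659, -0.2588); from cell (3,1)
  next x-line at t=0.6212, next y-line at t=1.9705; Δt_x=1.0353, Δt_y=3.8637
    x: enter (2,1) at t=0.6212
    x: enter (1,1) at t=1.6564 ← occupied
  → r_3 = 1.6564
beam 4: φ=135°, α=285°
  dir = (cos 285°, sin 285°) = (0.2588, -0.9659); from cell (3,1)
  next x-line at t=1.5455, next y-line at t=0.5280; Δt_x=3.8637, Δt_y=1.0353
    y: enter (3,0) at t=0.5280 ← occupied
  → r_4 = 0.5280

ranges = [4.5552, 3.6131, 1.6564, 0.5280]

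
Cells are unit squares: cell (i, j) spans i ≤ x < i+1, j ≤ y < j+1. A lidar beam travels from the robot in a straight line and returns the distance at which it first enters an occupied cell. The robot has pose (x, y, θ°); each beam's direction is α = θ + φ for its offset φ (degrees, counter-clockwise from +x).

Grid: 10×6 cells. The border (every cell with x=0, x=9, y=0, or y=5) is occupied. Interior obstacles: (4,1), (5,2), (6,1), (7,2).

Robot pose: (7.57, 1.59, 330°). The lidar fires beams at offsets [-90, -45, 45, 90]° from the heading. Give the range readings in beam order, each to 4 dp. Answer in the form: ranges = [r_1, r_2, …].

ranges = [0.6813, 0.6108, 1.4804, 0.4734]

beam 1: φ=-90°, α=240°
  d=(-0.5000,-0.8660)  start (7,1)  tX=1.1400 tY=0.6813  stride 1/|dx|=2.0000 1/|dy|=1.1547
    cross y-line → (7,0), t=0.6813 (wall)
  → r_1 = 0.6813
beam 2: φ=-45°, α=285°
  d=(0.2588,-0.9659)  start (7,1)  tX=1.6614 tY=0.6108  stride 1/|dx|=3.8637 1/|dy|=1.0353
    cross y-line → (7,0), t=0.6108 (wall)
  → r_2 = 0.6108
beam 3: φ=45°, α=15°
  d=(0.9659,0.2588)  start (7,1)  tX=0.4452 tY=1.5841  stride 1/|dx|=1.0353 1/|dy|=3.8637
    cross x-line → (8,1), t=0.4452
    cross x-line → (9,1), t=1.4804 (wall)
  → r_3 = 1.4804
beam 4: φ=90°, α=60°
  d=(0.5000,0.8660)  start (7,1)  tX=0.8600 tY=0.4734  stride 1/|dx|=2.0000 1/|dy|=1.1547
    cross y-line → (7,2), t=0.4734 (wall)
  → r_4 = 0.4734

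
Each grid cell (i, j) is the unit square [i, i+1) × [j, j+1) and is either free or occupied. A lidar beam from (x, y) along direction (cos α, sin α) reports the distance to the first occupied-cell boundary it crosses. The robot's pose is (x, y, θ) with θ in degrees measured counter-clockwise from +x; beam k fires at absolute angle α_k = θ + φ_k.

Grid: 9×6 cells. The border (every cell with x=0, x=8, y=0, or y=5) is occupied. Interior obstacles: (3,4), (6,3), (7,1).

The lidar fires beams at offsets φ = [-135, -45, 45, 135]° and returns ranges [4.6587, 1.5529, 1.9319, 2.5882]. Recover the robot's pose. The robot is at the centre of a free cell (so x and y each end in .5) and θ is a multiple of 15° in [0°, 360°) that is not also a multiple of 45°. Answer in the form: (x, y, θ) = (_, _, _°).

(x, y, θ) = (5.5, 2.5, 300°)

The pose lattice has 25·16 = 400 candidates. Test each by forward raycasting.
  (7.5, 3.5, 120°): beam 1 = 0.5176 ≠ 4.6587 ✗
  (4.5, 2.5, 255°): beam 1 = 1.7321 ≠ 4.6587 ✗
  (1.5, 1.5, 60°): beam 1 = 0.5176 ≠ 4.6587 ✗
  (7.5, 3.5, 60°): beam 1 = 1.5529 ≠ 4.6587 ✗
  …
  (5.5, 2.5, 300°): r_1=4.6587, r_2=1.5529, r_3=1.9319, r_4=2.5882 — all match ✓
Only this pose fits every beam.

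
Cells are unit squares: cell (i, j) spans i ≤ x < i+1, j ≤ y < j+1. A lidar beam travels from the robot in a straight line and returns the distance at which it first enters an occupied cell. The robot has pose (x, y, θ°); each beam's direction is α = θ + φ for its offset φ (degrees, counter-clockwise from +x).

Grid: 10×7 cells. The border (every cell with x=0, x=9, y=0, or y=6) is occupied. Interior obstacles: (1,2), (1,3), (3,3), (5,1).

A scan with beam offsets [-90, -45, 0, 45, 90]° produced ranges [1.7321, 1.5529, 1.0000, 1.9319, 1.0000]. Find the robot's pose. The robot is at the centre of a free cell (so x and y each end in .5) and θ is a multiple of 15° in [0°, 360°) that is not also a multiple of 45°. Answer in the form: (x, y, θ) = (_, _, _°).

Candidates: 36 free-cell centres × 16 headings = 576 poses. Raycast each; keep the one whose scan matches to 4 dp.
  (2.5, 1.5, 30°): beam 1 = 0.5774 ≠ 1.7321 ✗
  (2.5, 2.5, 75°): beam 1 = 2.5882 ≠ 1.7321 ✗
  (6.5, 3.5, 300°): beam 1 = 5.0000 ≠ 1.7321 ✗
  …
  (2.5, 4.5, 210°): r_1=1.7321, r_2=1.5529, r_3=1.0000, r_4=1.9319, r_5=1.0000 — all match ✓
Unique over the lattice → pose = (2.5, 4.5, 210°).

(x, y, θ) = (2.5, 4.5, 210°)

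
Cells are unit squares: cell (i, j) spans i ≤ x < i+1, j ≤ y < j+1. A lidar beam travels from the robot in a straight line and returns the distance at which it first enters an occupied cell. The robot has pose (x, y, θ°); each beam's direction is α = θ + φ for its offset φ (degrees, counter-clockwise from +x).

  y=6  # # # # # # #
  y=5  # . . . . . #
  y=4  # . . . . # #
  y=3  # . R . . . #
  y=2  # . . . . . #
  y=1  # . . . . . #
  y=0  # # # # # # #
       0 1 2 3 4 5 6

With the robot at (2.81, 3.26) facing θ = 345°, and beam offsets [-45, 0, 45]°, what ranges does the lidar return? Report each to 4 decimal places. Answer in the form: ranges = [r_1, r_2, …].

ranges = [2.6096, 3.3025, 2.5288]

beam 1: φ=-45°, α=300°
  direction (0.5000, -0.8660); cell (2,3); t to first gridline: x 0.3800, y 0.3002 (then +2.0000 / +1.1547)
    (2,2) via y @ 0.3002
    (3,2) via x @ 0.3800
    (3,1) via y @ 1.4549
    (4,1) via x @ 2.3800
    (4,0) via y @ 2.6096  # hit
  → r_1 = 2.6096
beam 2: φ=0°, α=345°
  direction (0.9659, -0.2588); cell (2,3); t to first gridline: x 0.1967, y 1.0046 (then +1.0353 / +3.8637)
    (3,3) via x @ 0.1967
    (3,2) via y @ 1.0046
    (4,2) via x @ 1.2320
    (5,2) via x @ 2.2673
    (6,2) via x @ 3.3025  # hit
  → r_2 = 3.3025
beam 3: φ=45°, α=30°
  direction (0.8660, 0.5000); cell (2,3); t to first gridline: x 0.2194, y 1.4800 (then +1.1547 / +2.0000)
    (3,3) via x @ 0.2194
    (4,3) via x @ 1.3741
    (4,4) via y @ 1.4800
    (5,4) via x @ 2.5288  # hit
  → r_3 = 2.5288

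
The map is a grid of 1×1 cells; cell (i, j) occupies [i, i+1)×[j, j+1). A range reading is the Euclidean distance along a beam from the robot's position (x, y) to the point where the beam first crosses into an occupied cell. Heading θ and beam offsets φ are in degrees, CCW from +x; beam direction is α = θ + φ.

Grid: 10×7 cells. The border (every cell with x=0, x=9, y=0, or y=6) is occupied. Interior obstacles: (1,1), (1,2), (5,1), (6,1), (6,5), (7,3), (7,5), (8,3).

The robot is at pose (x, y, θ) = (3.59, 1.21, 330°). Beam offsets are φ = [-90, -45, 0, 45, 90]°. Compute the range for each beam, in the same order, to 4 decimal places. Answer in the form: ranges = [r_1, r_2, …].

ranges = [0.2425, 0.2174, 0.4200, 1.4597, 4.8200]

beam 1: φ=-90°, α=240°
  cosα=-0.5000 sinα=-0.8660 | (3,1) | tMaxX 1.1800 tMaxY 0.2425 | tΔX 2.0000 tΔY 1.1547
    t=0.2425 [y] (3,0) — stop
  → r_1 = 0.2425
beam 2: φ=-45°, α=285°
  cosα=0.2588 sinα=-0.9659 | (3,1) | tMaxX 1.5841 tMaxY 0.2174 | tΔX 3.8637 tΔY 1.0353
    t=0.2174 [y] (3,0) — stop
  → r_2 = 0.2174
beam 3: φ=0°, α=330°
  cosα=0.8660 sinα=-0.5000 | (3,1) | tMaxX 0.4734 tMaxY 0.4200 | tΔX 1.1547 tΔY 2.0000
    t=0.4200 [y] (3,0) — stop
  → r_3 = 0.4200
beam 4: φ=45°, α=15°
  cosα=0.9659 sinα=0.2588 | (3,1) | tMaxX 0.4245 tMaxY 3.0523 | tΔX 1.0353 tΔY 3.8637
    t=0.4245 [x] (4,1)
    t=1.4597 [x] (5,1) — stop
  → r_4 = 1.4597
beam 5: φ=90°, α=60°
  cosα=0.5000 sinα=0.8660 | (3,1) | tMaxX 0.8200 tMaxY 0.9122 | tΔX 2.0000 tΔY 1.1547
    t=0.8200 [x] (4,1)
    t=0.9122 [y] (4,2)
    t=2.0669 [y] (4,3)
    t=2.8200 [x] (5,3)
    t=3.2216 [y] (5,4)
    t=4.3763 [y] (5,5)
    t=4.8200 [x] (6,5) — stop
  → r_5 = 4.8200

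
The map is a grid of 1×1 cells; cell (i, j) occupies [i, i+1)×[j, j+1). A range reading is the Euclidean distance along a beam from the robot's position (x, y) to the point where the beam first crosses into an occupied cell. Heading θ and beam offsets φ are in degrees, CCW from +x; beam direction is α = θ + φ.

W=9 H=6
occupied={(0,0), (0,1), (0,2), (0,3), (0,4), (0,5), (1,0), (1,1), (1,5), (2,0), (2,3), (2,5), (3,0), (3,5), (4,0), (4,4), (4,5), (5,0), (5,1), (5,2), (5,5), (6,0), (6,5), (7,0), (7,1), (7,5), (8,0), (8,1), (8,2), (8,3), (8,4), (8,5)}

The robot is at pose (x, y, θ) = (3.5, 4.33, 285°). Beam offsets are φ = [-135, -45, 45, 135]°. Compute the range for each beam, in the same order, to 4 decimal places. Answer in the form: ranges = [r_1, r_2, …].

beam 1: φ=-135°, α=150°
  direction (-0.8660, 0.5000); cell (3,4); t to first gridline: x 0.5774, y 1.3400 (then +1.1547 / +2.0000)
    (2,4) via x @ 0.5774
    (2,5) via y @ 1.3400  # hit
  → r_1 = 1.3400
beam 2: φ=-45°, α=240°
  direction (-0.5000, -0.8660); cell (3,4); t to first gridline: x 1.0000, y 0.3811 (then +2.0000 / +1.1547)
    (3,3) via y @ 0.3811
    (2,3) via x @ 1.0000  # hit
  → r_2 = 1.0000
beam 3: φ=45°, α=330°
  direction (0.8660, -0.5000); cell (3,4); t to first gridline: x 0.5774, y 0.6600 (then +1.1547 / +2.0000)
    (4,4) via x @ 0.5774  # hit
  → r_3 = 0.5774
beam 4: φ=135°, α=60°
  direction (0.5000, 0.8660); cell (3,4); t to first gridline: x 1.0000, y 0.7736 (then +2.0000 / +1.1547)
    (3,5) via y @ 0.7736  # hit
  → r_4 = 0.7736

ranges = [1.3400, 1.0000, 0.5774, 0.7736]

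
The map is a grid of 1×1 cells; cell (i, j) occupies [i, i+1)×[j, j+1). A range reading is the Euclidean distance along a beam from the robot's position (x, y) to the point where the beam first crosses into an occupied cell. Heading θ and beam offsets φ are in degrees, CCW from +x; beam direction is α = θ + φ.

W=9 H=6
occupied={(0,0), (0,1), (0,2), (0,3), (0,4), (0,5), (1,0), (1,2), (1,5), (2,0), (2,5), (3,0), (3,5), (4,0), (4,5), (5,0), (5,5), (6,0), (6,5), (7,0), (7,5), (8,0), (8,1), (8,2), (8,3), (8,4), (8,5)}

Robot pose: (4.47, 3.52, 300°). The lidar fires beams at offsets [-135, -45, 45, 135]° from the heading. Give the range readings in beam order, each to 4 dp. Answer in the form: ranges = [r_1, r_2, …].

beam 1: φ=-135°, α=165°
  dir = (cos 165°, sin 165°) = (-0.9659, 0.2588); from cell (4,3)
  next x-line at t=0.4866, next y-line at t=1.8546; Δt_x=1.0353, Δt_y=3.8637
    x: enter (3,3) at t=0.4866
    x: enter (2,3) at t=1.5219
    y: enter (2,4) at t=1.8546
    x: enter (1,4) at t=2.5571
    x: enter (0,4) at t=3.5924 ← occupied
  → r_1 = 3.5924
beam 2: φ=-45°, α=255°
  dir = (cos 255°, sin 255°) = (-0.2588, -0.9659); from cell (4,3)
  next x-line at t=1.8159, next y-line at t=0.5383; Δt_x=3.8637, Δt_y=1.0353
    y: enter (4,2) at t=0.5383
    y: enter (4,1) at t=1.5736
    x: enter (3,1) at t=1.8159
    y: enter (3,0) at t=2.6089 ← occupied
  → r_2 = 2.6089
beam 3: φ=45°, α=345°
  dir = (cos 345°, sin 345°) = (0.9659, -0.2588); from cell (4,3)
  next x-line at t=0.5487, next y-line at t=2.0091; Δt_x=1.0353, Δt_y=3.8637
    x: enter (5,3) at t=0.5487
    x: enter (6,3) at t=1.5840
    y: enter (6,2) at t=2.0091
    x: enter (7,2) at t=2.6192
    x: enter (8,2) at t=3.6545 ← occupied
  → r_3 = 3.6545
beam 4: φ=135°, α=75°
  dir = (cos 75°, sin 75°) = (0.2588, 0.9659); from cell (4,3)
  next x-line at t=2.0478, next y-line at t=0.4969; Δt_x=3.8637, Δt_y=1.0353
    y: enter (4,4) at t=0.4969
    y: enter (4,5) at t=1.5322 ← occupied
  → r_4 = 1.5322

ranges = [3.5924, 2.6089, 3.6545, 1.5322]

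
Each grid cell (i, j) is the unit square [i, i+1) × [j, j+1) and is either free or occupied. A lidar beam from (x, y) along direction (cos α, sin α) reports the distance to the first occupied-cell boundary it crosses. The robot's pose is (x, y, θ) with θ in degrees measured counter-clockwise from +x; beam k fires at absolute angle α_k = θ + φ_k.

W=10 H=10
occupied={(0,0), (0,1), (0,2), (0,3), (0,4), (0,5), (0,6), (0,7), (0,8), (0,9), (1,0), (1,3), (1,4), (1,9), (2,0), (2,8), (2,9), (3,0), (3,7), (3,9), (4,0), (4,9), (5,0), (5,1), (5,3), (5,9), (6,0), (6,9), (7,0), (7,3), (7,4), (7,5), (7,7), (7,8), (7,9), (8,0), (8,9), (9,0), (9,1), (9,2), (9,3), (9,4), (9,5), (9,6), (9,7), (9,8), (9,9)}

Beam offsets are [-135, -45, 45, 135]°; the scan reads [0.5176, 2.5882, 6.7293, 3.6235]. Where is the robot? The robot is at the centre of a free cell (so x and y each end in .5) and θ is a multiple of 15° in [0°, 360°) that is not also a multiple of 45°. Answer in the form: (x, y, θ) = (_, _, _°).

The pose lattice has 53·16 = 848 candidates. Test each by forward raycasting.
  (6.5, 3.5, 60°): beam 1 = 2.5882 ≠ 0.5176 ✗
  (8.5, 4.5, 345°): beam 1 = 0.5774 ≠ 0.5176 ✗
  (1.5, 2.5, 255°): beam 1 = 0.5774 ≠ 0.5176 ✗
  (3.5, 2.5, 75°): beam 1 = 1.7321 ≠ 0.5176 ✗
  (4.5, 4.5, 165°): beam 1 = 2.8868 ≠ 0.5176 ✗
  …
  (2.5, 3.5, 300°): r_1=0.5176, r_2=2.5882, r_3=6.7293, r_4=3.6235 — all match ✓
Unique over the lattice → pose = (2.5, 3.5, 300°).

(x, y, θ) = (2.5, 3.5, 300°)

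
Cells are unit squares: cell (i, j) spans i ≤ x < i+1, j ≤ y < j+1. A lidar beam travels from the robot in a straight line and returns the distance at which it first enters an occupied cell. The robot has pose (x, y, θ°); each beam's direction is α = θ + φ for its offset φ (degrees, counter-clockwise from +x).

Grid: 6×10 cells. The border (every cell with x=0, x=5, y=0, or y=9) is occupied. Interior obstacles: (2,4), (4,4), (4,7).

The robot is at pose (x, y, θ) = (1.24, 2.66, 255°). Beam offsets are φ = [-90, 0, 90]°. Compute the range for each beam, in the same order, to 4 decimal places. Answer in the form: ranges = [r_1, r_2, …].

ranges = [0.2485, 0.9273, 3.8926]

beam 1: φ=-90°, α=165°
  dir = (cos 165°, sin 165°) = (-0.9659, 0.2588); from cell (1,2)
  next x-line at t=0.2485, next y-line at t=1.3137; Δt_x=1.0353, Δt_y=3.8637
    x: enter (0,2) at t=0.2485 ← occupied
  → r_1 = 0.2485
beam 2: φ=0°, α=255°
  dir = (cos 255°, sin 255°) = (-0.2588, -0.9659); from cell (1,2)
  next x-line at t=0.9273, next y-line at t=0.6833; Δt_x=3.8637, Δt_y=1.0353
    y: enter (1,1) at t=0.6833
    x: enter (0,1) at t=0.9273 ← occupied
  → r_2 = 0.9273
beam 3: φ=90°, α=345°
  dir = (cos 345°, sin 345°) = (0.9659, -0.2588); from cell (1,2)
  next x-line at t=0.7868, next y-line at t=2.5500; Δt_x=1.0353, Δt_y=3.8637
    x: enter (2,2) at t=0.7868
    x: enter (3,2) at t=1.8221
    y: enter (3,1) at t=2.5500
    x: enter (4,1) at t=2.8574
    x: enter (5,1) at t=3.8926 ← occupied
  → r_3 = 3.8926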